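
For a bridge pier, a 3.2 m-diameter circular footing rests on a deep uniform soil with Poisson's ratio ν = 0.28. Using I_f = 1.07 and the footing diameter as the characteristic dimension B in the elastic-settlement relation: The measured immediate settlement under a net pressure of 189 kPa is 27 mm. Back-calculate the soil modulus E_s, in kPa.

S_e = q·B·(1−ν²)/E_s · I_f  ⇒  E_s = q·B·(1−ν²)·I_f / S_e.
E_s = 189 × 3.2 × 0.9216 × 1.07 / 0.027 = 22090 kPa

E_s ≈ 22100 kPa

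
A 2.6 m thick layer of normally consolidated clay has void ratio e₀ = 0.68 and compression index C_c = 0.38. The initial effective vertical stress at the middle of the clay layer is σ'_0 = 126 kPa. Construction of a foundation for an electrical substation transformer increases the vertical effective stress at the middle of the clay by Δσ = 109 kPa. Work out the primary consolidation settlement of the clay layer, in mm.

Final effective stress: σ'_f = σ'_0 + Δσ = 126 + 109 = 235 kPa.
Normally consolidated clay, so the full stress increment lies on the virgin compression line:
S_c = C_c·H/(1+e₀)·log₁₀(σ'_f/σ'_0) = 0.38×2.6/(1+0.68)×log₁₀(235/126)
    = 0.5881 × 0.2707 = 0.1592 m

S_c ≈ 159 mm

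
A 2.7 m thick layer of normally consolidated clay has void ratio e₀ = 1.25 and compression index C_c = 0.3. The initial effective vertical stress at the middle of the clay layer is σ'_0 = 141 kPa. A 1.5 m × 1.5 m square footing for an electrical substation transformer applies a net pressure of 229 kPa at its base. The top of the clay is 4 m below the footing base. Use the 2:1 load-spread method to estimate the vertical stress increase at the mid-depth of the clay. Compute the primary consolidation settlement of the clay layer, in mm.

Mid-depth of clay below the footing base: z = 4 + 2.7/2 = 5.35 m.
Stress increase at mid-clay by the 2:1 spreading method:
Δσ = qBL/((B+z)(L+z)) = 229×1.5×1.5/((1.5+5.35)(1.5+5.35)) = 10.981 kPa
Final effective stress: σ'_f = σ'_0 + Δσ = 141 + 10.981 = 151.98 kPa.
Normally consolidated clay, so the full stress increment lies on the virgin compression line:
S_c = C_c·H/(1+e₀)·log₁₀(σ'_f/σ'_0) = 0.3×2.7/(1+1.25)×log₁₀(151.98/141)
    = 0.36 × 0.032567 = 0.01172 m

S_c ≈ 11.7 mm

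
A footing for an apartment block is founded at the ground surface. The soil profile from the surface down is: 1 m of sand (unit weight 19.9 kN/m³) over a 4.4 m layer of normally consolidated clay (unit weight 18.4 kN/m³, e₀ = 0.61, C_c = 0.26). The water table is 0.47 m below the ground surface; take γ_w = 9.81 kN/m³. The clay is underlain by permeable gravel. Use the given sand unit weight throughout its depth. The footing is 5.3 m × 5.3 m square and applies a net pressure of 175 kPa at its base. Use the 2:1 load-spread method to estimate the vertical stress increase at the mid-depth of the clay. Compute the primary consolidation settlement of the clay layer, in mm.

S_c ≈ 342 mm

Mid-depth of clay below the ground surface: z = 1 + 4.4/2 = 3.2 m.
Total vertical stress at mid-clay: σ_v = 19.9×1 + 18.4×2.2 = 60.38 kPa.
Pore pressure: u = 9.81×(3.2 − 0.47) = 26.781 kPa.
Initial effective stress: σ'_0 = σ_v − u = 60.38 − 26.781 = 33.599 kPa.
Stress increase at mid-clay by the 2:1 spreading method:
Δσ = qBL/((B+z)(L+z)) = 175×5.3×5.3/((5.3+3.2)(5.3+3.2)) = 68.038 kPa
Final effective stress: σ'_f = σ'_0 + Δσ = 33.599 + 68.038 = 101.64 kPa.
Normally consolidated clay, so the full stress increment lies on the virgin compression line:
S_c = C_c·H/(1+e₀)·log₁₀(σ'_f/σ'_0) = 0.26×4.4/(1+0.61)×log₁₀(101.64/33.599)
    = 0.71056 × 0.48074 = 0.3416 m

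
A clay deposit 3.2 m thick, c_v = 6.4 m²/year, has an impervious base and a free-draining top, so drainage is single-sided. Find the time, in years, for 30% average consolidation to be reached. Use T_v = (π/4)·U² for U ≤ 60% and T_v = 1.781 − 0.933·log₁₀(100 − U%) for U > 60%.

Drainage path length: H_d = H = 3.2 m (single drainage).
U ≤ 60%: T_v = (π/4)·U² = (π/4)×0.3² = 0.070686.
t = T_v·H_d²/c_v = 0.070686×3.2²/6.4 = 0.1131 years.

t ≈ 0.113 years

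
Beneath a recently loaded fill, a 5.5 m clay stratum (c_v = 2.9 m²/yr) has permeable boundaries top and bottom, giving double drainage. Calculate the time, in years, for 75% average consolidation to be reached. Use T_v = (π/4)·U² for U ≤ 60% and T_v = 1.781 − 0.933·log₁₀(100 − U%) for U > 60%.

t ≈ 1.24 years

Drainage path length: H_d = H/2 = 2.75 m (double drainage).
U > 60%: T_v = 1.781 − 0.933·log₁₀(100 − 75) = 0.47672.
t = T_v·H_d²/c_v = 0.47672×2.75²/2.9 = 1.243 years.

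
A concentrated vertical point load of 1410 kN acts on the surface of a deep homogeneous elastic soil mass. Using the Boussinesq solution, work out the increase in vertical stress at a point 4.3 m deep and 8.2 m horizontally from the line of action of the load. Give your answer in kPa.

Δσ_z ≈ 0.787 kPa

Boussinesq vertical stress below a point load on an elastic half-space:
Δσ_z = 3P/(2πz²) · [1 + (r/z)²]^(−5/2)
r/z = 8.2/4.3 = 1.907; [1+(r/z)²]^(−5/2) = 0.021603.
Δσ_z = 3×1410/(2π×4.3²) × 0.021603 = 36.41 × 0.021603 = 0.7866 kPa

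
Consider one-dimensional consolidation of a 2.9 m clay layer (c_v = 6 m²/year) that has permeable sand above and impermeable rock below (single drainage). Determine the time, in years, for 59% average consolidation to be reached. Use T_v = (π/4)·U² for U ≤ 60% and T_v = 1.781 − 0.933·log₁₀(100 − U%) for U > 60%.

Drainage path length: H_d = H = 2.9 m (single drainage).
U ≤ 60%: T_v = (π/4)·U² = (π/4)×0.59² = 0.2734.
t = T_v·H_d²/c_v = 0.2734×2.9²/6 = 0.3832 years.

t ≈ 0.383 years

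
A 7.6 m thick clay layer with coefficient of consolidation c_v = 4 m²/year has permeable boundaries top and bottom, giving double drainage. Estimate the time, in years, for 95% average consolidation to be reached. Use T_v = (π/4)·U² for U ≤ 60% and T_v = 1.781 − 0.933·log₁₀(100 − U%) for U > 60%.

Drainage path length: H_d = H/2 = 3.8 m (double drainage).
U > 60%: T_v = 1.781 − 0.933·log₁₀(100 − 95) = 1.1289.
t = T_v·H_d²/c_v = 1.1289×3.8²/4 = 4.075 years.

t ≈ 4.08 years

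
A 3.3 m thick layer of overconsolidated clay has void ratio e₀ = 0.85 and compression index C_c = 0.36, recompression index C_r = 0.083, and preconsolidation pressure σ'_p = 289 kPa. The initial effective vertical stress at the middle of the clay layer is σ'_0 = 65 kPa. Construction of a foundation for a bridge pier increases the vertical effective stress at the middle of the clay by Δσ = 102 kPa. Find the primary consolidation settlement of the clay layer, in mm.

Final effective stress: σ'_f = 65 + 102 = 167 kPa.
σ'_f = 167 ≤ σ'_p = 289 kPa, so the clay remains overconsolidated and only the recompression index applies:
S_c = C_r·H/(1+e₀)·log₁₀(σ'_f/σ'_0) = 0.083×3.3/1.85×log₁₀(167/65)
    = 0.14806 × 0.4098 = 0.06067 m

S_c ≈ 60.7 mm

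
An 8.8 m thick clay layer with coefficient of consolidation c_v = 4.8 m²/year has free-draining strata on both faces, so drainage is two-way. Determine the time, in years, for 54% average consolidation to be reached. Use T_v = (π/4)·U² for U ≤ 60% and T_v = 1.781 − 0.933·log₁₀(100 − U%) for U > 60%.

Drainage path length: H_d = H/2 = 4.4 m (double drainage).
U ≤ 60%: T_v = (π/4)·U² = (π/4)×0.54² = 0.22902.
t = T_v·H_d²/c_v = 0.22902×4.4²/4.8 = 0.9237 years.

t ≈ 0.924 years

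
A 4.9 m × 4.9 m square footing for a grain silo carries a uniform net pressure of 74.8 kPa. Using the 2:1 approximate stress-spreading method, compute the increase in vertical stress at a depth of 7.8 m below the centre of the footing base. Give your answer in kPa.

By the 2:1 method the load spreads at 1 horizontal : 2 vertical, so at depth z the loaded area has grown by z in each plan dimension:
Δσ = qBL/((B+z)(L+z)) = 74.8×4.9×4.9/((4.9+7.8)(4.9+7.8)) = 11.135 kPa

Δσ_z ≈ 11.1 kPa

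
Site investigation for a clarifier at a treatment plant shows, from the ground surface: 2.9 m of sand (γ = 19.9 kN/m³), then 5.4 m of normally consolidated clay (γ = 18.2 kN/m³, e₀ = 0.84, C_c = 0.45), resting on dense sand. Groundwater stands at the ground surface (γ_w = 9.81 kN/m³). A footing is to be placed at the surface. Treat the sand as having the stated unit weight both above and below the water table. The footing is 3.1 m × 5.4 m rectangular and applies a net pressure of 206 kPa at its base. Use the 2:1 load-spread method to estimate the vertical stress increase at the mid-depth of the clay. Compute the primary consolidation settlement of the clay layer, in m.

S_c ≈ 0.302 m

Mid-depth of clay below the ground surface: z = 2.9 + 5.4/2 = 5.6 m.
Total vertical stress at mid-clay: σ_v = 19.9×2.9 + 18.2×2.7 = 106.85 kPa.
Pore pressure: u = 9.81×(5.6 − 0) = 54.936 kPa.
Initial effective stress: σ'_0 = σ_v − u = 106.85 − 54.936 = 51.914 kPa.
Stress increase at mid-clay by the 2:1 spreading method:
Δσ = qBL/((B+z)(L+z)) = 206×3.1×5.4/((3.1+5.6)(5.4+5.6)) = 36.034 kPa
Final effective stress: σ'_f = σ'_0 + Δσ = 51.914 + 36.034 = 87.948 kPa.
Normally consolidated clay, so the full stress increment lies on the virgin compression line:
S_c = C_c·H/(1+e₀)·log₁₀(σ'_f/σ'_0) = 0.45×5.4/(1+0.84)×log₁₀(87.948/51.914)
    = 1.3207 × 0.22894 = 0.3024 m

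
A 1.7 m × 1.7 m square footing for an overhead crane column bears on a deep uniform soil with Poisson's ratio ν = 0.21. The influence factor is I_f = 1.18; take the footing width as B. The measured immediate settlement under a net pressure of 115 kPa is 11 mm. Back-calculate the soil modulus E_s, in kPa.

S_e = q·B·(1−ν²)/E_s · I_f  ⇒  E_s = q·B·(1−ν²)·I_f / S_e.
E_s = 115 × 1.7 × 0.9559 × 1.18 / 0.011 = 20050 kPa

E_s ≈ 20000 kPa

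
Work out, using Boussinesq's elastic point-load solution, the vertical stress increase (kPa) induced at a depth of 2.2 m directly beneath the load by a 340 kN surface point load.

Boussinesq vertical stress below a point load on an elastic half-space:
Δσ_z = 3P/(2πz²) · [1 + (r/z)²]^(−5/2)
r/z = 0/2.2 = 0; [1+(r/z)²]^(−5/2) = 1.
Δσ_z = 3×340/(2π×2.2²) × 1 = 33.541 × 1 = 33.54 kPa

Δσ_z ≈ 33.5 kPa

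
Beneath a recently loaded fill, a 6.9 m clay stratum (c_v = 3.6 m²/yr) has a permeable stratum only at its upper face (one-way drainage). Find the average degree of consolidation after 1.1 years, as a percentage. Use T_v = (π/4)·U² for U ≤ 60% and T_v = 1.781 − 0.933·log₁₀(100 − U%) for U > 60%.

U ≈ 32.5 %

Drainage path length: H_d = H = 6.9 m (single drainage).
T_v = c_v·t/H_d² = 3.6×1.1/6.9² = 0.083176.
T_v = 0.083176 corresponds to the U ≤ 60% branch:
U = √(4T_v/π) = 0.3254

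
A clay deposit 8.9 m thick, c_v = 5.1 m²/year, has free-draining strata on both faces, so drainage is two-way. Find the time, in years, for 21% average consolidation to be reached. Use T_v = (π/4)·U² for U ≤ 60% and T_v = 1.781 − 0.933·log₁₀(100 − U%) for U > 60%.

t ≈ 0.134 years

Drainage path length: H_d = H/2 = 4.45 m (double drainage).
U ≤ 60%: T_v = (π/4)·U² = (π/4)×0.21² = 0.034636.
t = T_v·H_d²/c_v = 0.034636×4.45²/5.1 = 0.1345 years.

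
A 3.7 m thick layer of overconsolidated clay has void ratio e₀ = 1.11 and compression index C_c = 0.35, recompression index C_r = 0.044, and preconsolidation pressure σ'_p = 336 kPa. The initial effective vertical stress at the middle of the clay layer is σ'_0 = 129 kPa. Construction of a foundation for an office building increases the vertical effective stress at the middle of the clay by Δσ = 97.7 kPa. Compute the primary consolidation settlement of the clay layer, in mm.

S_c ≈ 18.9 mm

Final effective stress: σ'_f = 129 + 97.7 = 226.7 kPa.
σ'_f = 226.7 ≤ σ'_p = 336 kPa, so the clay remains overconsolidated and only the recompression index applies:
S_c = C_r·H/(1+e₀)·log₁₀(σ'_f/σ'_0) = 0.044×3.7/2.11×log₁₀(226.7/129)
    = 0.077158 × 0.24486 = 0.01889 m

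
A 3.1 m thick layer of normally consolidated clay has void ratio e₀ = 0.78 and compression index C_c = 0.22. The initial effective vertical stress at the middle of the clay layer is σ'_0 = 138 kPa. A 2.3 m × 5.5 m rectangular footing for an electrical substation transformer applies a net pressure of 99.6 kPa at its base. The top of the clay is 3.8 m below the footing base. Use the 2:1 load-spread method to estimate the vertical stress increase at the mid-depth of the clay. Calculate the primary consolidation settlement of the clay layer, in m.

Mid-depth of clay below the footing base: z = 3.8 + 3.1/2 = 5.35 m.
Stress increase at mid-clay by the 2:1 spreading method:
Δσ = qBL/((B+z)(L+z)) = 99.6×2.3×5.5/((2.3+5.35)(5.5+5.35)) = 15.18 kPa
Final effective stress: σ'_f = σ'_0 + Δσ = 138 + 15.18 = 153.18 kPa.
Normally consolidated clay, so the full stress increment lies on the virgin compression line:
S_c = C_c·H/(1+e₀)·log₁₀(σ'_f/σ'_0) = 0.22×3.1/(1+0.78)×log₁₀(153.18/138)
    = 0.38315 × 0.045323 = 0.01737 m

S_c ≈ 0.0174 m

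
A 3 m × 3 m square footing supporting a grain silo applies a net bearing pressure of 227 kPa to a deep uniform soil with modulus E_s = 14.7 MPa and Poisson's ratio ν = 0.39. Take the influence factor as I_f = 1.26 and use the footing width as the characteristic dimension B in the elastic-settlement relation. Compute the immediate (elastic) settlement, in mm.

S_e ≈ 49.5 mm

Immediate (elastic) settlement: S_e = q·B·(1−ν²)/E_s · I_f.
E_s = 14.7 MPa = 14700 kPa.
S_e = 227 × 3 × (1 − 0.39²) / 14700 × 1.26
    = 227 × 3 × 0.8479 / 14700 × 1.26
    = 0.04949 m = 49.49 mm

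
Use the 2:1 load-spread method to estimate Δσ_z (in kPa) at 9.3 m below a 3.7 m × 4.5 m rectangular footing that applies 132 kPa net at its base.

By the 2:1 method the load spreads at 1 horizontal : 2 vertical, so at depth z the loaded area has grown by z in each plan dimension:
Δσ = qBL/((B+z)(L+z)) = 132×3.7×4.5/((3.7+9.3)(4.5+9.3)) = 12.251 kPa

Δσ_z ≈ 12.3 kPa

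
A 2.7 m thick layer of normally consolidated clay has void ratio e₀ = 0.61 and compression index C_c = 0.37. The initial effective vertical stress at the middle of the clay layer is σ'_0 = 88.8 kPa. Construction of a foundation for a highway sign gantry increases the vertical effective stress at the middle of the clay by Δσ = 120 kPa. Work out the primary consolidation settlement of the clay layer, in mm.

Final effective stress: σ'_f = σ'_0 + Δσ = 88.8 + 120 = 208.8 kPa.
Normally consolidated clay, so the full stress increment lies on the virgin compression line:
S_c = C_c·H/(1+e₀)·log₁₀(σ'_f/σ'_0) = 0.37×2.7/(1+0.61)×log₁₀(208.8/88.8)
    = 0.6205 × 0.37132 = 0.2304 m

S_c ≈ 230 mm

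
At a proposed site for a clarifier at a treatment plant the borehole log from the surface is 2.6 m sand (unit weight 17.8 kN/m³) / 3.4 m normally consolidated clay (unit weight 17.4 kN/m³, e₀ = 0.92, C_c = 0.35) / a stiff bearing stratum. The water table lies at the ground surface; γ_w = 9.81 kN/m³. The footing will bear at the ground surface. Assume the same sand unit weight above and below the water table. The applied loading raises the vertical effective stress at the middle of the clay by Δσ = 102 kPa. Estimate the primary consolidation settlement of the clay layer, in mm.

S_c ≈ 375 mm

Mid-depth of clay below the ground surface: z = 2.6 + 3.4/2 = 4.3 m.
Total vertical stress at mid-clay: σ_v = 17.8×2.6 + 17.4×1.7 = 75.86 kPa.
Pore pressure: u = 9.81×(4.3 − 0) = 42.183 kPa.
Initial effective stress: σ'_0 = σ_v − u = 75.86 − 42.183 = 33.677 kPa.
Final effective stress: σ'_f = σ'_0 + Δσ = 33.677 + 102 = 135.68 kPa.
Normally consolidated clay, so the full stress increment lies on the virgin compression line:
S_c = C_c·H/(1+e₀)·log₁₀(σ'_f/σ'_0) = 0.35×3.4/(1+0.92)×log₁₀(135.68/33.677)
    = 0.61979 × 0.60518 = 0.3751 m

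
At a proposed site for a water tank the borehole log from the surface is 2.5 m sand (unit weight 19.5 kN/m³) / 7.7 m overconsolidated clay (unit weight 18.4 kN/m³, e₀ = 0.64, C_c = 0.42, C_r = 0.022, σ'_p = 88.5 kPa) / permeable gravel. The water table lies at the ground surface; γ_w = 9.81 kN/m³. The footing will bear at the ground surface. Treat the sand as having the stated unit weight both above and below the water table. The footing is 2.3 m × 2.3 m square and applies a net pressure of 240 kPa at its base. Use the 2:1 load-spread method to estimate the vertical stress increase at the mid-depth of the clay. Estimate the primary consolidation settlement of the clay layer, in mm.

S_c ≈ 11.6 mm

Mid-depth of clay below the ground surface: z = 2.5 + 7.7/2 = 6.35 m.
Total vertical stress at mid-clay: σ_v = 19.5×2.5 + 18.4×3.85 = 119.59 kPa.
Pore pressure: u = 9.81×(6.35 − 0) = 62.294 kPa.
Initial effective stress: σ'_0 = σ_v − u = 119.59 − 62.294 = 57.296 kPa.
Stress increase at mid-clay by the 2:1 spreading method:
Δσ = qBL/((B+z)(L+z)) = 240×2.3×2.3/((2.3+6.35)(2.3+6.35)) = 16.968 kPa
Final effective stress: σ'_f = 57.296 + 16.968 = 74.264 kPa.
σ'_f = 74.264 ≤ σ'_p = 88.5 kPa, so the clay remains overconsolidated and only the recompression index applies:
S_c = C_r·H/(1+e₀)·log₁₀(σ'_f/σ'_0) = 0.022×7.7/1.64×log₁₀(74.264/57.296)
    = 0.10329 × 0.11265 = 0.01164 m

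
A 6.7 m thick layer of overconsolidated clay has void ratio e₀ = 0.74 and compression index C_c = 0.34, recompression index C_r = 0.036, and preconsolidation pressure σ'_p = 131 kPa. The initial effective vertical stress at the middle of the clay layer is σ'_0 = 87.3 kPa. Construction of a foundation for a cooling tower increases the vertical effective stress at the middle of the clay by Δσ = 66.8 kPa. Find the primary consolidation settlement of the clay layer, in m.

S_c ≈ 0.117 m

Final effective stress: σ'_f = 87.3 + 66.8 = 154.1 kPa.
σ'_f = 154.1 > σ'_p = 131 kPa, so the stress path crosses the preconsolidation pressure — recompression up to σ'_p, then virgin compression beyond:
S_c = H/(1+e₀)·[C_r·log₁₀(σ'_p/σ'_0) + C_c·log₁₀(σ'_f/σ'_p)]
    = 6.7/1.74 × [0.036×log₁₀(131/87.3) + 0.34×log₁₀(154.1/131)]
    = 3.8506 × [0.0063453 + 0.023981] = 0.1168 m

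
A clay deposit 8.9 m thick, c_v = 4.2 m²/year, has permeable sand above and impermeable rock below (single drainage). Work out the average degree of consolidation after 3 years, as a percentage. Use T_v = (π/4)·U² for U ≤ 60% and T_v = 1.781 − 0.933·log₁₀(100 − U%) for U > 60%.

U ≈ 45 %

Drainage path length: H_d = H = 8.9 m (single drainage).
T_v = c_v·t/H_d² = 4.2×3/8.9² = 0.15907.
T_v = 0.15907 corresponds to the U ≤ 60% branch:
U = √(4T_v/π) = 0.45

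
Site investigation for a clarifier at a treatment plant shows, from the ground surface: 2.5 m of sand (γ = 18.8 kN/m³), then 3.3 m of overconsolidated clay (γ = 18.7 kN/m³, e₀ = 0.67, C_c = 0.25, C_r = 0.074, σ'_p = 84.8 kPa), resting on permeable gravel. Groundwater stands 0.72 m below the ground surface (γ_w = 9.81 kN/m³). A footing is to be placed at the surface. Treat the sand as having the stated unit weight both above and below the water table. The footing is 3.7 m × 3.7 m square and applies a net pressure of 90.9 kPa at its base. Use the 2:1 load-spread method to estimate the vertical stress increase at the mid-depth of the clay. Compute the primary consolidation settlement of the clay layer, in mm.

Mid-depth of clay below the ground surface: z = 2.5 + 3.3/2 = 4.15 m.
Total vertical stress at mid-clay: σ_v = 18.8×2.5 + 18.7×1.65 = 77.855 kPa.
Pore pressure: u = 9.81×(4.15 − 0.72) = 33.648 kPa.
Initial effective stress: σ'_0 = σ_v − u = 77.855 − 33.648 = 44.207 kPa.
Stress increase at mid-clay by the 2:1 spreading method:
Δσ = qBL/((B+z)(L+z)) = 90.9×3.7×3.7/((3.7+4.15)(3.7+4.15)) = 20.194 kPa
Final effective stress: σ'_f = 44.207 + 20.194 = 64.401 kPa.
σ'_f = 64.401 ≤ σ'_p = 84.8 kPa, so the clay remains overconsolidated and only the recompression index applies:
S_c = C_r·H/(1+e₀)·log₁₀(σ'_f/σ'_0) = 0.074×3.3/1.67×log₁₀(64.401/44.207)
    = 0.14622 × 0.1634 = 0.02389 m

S_c ≈ 23.9 mm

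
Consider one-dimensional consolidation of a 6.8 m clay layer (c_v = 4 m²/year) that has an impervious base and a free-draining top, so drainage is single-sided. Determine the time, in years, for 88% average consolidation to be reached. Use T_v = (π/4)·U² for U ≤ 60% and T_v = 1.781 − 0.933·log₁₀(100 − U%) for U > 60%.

t ≈ 8.95 years

Drainage path length: H_d = H = 6.8 m (single drainage).
U > 60%: T_v = 1.781 − 0.933·log₁₀(100 − 88) = 0.77412.
t = T_v·H_d²/c_v = 0.77412×6.8²/4 = 8.949 years.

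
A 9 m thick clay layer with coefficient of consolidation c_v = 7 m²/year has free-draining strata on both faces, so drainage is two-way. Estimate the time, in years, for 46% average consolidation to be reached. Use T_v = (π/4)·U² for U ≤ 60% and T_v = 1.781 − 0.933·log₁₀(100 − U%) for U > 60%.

t ≈ 0.481 years

Drainage path length: H_d = H/2 = 4.5 m (double drainage).
U ≤ 60%: T_v = (π/4)·U² = (π/4)×0.46² = 0.16619.
t = T_v·H_d²/c_v = 0.16619×4.5²/7 = 0.4808 years.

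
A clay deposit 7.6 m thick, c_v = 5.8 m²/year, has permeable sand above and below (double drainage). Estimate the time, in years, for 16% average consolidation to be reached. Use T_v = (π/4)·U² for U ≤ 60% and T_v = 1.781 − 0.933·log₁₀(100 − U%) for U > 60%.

Drainage path length: H_d = H/2 = 3.8 m (double drainage).
U ≤ 60%: T_v = (π/4)·U² = (π/4)×0.16² = 0.020106.
t = T_v·H_d²/c_v = 0.020106×3.8²/5.8 = 0.05006 years.

t ≈ 0.0501 years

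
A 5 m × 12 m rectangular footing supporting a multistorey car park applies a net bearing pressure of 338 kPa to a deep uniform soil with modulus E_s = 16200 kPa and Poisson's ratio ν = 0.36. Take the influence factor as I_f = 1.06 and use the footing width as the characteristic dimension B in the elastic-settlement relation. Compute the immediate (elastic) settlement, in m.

S_e ≈ 0.0962 m

Immediate (elastic) settlement: S_e = q·B·(1−ν²)/E_s · I_f.
S_e = 338 × 5 × (1 − 0.36²) / 16200 × 1.06
    = 338 × 5 × 0.8704 / 16200 × 1.06
    = 0.09625 m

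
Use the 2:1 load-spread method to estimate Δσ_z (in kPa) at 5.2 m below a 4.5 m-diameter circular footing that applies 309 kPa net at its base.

By the 2:1 method the load spreads at 1 horizontal : 2 vertical, so at depth z the loaded area has grown by z in each plan dimension:
Δσ ≈ qD²/(D+z)² = 309×4.5²/(4.5+5.2)² = 66.503 kPa

Δσ_z ≈ 66.5 kPa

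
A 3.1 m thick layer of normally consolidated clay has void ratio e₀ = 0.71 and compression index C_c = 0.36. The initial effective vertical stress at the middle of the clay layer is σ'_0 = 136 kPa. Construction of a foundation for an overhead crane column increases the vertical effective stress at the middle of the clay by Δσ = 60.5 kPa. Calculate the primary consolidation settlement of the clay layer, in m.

S_c ≈ 0.104 m

Final effective stress: σ'_f = σ'_0 + Δσ = 136 + 60.5 = 196.5 kPa.
Normally consolidated clay, so the full stress increment lies on the virgin compression line:
S_c = C_c·H/(1+e₀)·log₁₀(σ'_f/σ'_0) = 0.36×3.1/(1+0.71)×log₁₀(196.5/136)
    = 0.65263 × 0.15982 = 0.1043 m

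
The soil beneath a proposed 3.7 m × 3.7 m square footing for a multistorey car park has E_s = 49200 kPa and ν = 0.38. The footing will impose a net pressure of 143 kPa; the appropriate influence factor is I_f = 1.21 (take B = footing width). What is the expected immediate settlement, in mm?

Immediate (elastic) settlement: S_e = q·B·(1−ν²)/E_s · I_f.
S_e = 143 × 3.7 × (1 − 0.38²) / 49200 × 1.21
    = 143 × 3.7 × 0.8556 / 49200 × 1.21
    = 0.01113 m = 11.13 mm

S_e ≈ 11.1 mm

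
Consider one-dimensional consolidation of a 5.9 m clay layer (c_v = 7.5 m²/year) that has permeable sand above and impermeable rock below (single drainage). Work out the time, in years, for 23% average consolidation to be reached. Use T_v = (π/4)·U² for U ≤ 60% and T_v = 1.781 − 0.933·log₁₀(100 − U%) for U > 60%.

t ≈ 0.193 years

Drainage path length: H_d = H = 5.9 m (single drainage).
U ≤ 60%: T_v = (π/4)·U² = (π/4)×0.23² = 0.041548.
t = T_v·H_d²/c_v = 0.041548×5.9²/7.5 = 0.1928 years.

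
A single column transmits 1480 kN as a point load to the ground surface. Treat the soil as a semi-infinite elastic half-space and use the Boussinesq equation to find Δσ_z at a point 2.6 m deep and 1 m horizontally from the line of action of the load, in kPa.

Δσ_z ≈ 74 kPa

Boussinesq vertical stress below a point load on an elastic half-space:
Δσ_z = 3P/(2πz²) · [1 + (r/z)²]^(−5/2)
r/z = 1/2.6 = 0.38462; [1+(r/z)²]^(−5/2) = 0.70829.
Δσ_z = 3×1480/(2π×2.6²) × 0.70829 = 104.53 × 0.70829 = 74.04 kPa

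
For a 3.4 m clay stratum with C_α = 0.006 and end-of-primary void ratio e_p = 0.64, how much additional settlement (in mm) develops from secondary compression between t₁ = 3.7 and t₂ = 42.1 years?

S_s ≈ 13.1 mm

Secondary compression: S_s = C_α·H/(1+e_p)·log₁₀(t₂/t₁)
S_s = 0.006×3.4/(1+0.64)×log₁₀(42.1/3.7)
    = 0.01244 × 1.056 = 0.01314 m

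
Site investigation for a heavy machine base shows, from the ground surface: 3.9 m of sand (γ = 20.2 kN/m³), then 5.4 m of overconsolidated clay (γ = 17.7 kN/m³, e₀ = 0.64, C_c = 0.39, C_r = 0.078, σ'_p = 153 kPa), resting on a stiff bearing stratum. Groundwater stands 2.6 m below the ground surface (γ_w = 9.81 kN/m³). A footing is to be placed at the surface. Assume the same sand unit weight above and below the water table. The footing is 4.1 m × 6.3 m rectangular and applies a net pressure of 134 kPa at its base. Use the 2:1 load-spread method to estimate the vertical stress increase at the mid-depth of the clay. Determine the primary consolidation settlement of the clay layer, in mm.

Mid-depth of clay below the ground surface: z = 3.9 + 5.4/2 = 6.6 m.
Total vertical stress at mid-clay: σ_v = 20.2×3.9 + 17.7×2.7 = 126.57 kPa.
Pore pressure: u = 9.81×(6.6 − 2.6) = 39.24 kPa.
Initial effective stress: σ'_0 = σ_v − u = 126.57 − 39.24 = 87.33 kPa.
Stress increase at mid-clay by the 2:1 spreading method:
Δσ = qBL/((B+z)(L+z)) = 134×4.1×6.3/((4.1+6.6)(6.3+6.6)) = 25.076 kPa
Final effective stress: σ'_f = 87.33 + 25.076 = 112.41 kPa.
σ'_f = 112.41 ≤ σ'_p = 153 kPa, so the clay remains overconsolidated and only the recompression index applies:
S_c = C_r·H/(1+e₀)·log₁₀(σ'_f/σ'_0) = 0.078×5.4/1.64×log₁₀(112.41/87.33)
    = 0.25683 × 0.10964 = 0.02816 m

S_c ≈ 28.2 mm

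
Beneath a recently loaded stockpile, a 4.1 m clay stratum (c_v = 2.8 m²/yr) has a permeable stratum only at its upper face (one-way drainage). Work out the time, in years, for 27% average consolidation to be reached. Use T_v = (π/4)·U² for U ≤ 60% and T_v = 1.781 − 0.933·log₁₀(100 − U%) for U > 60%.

Drainage path length: H_d = H = 4.1 m (single drainage).
U ≤ 60%: T_v = (π/4)·U² = (π/4)×0.27² = 0.057256.
t = T_v·H_d²/c_v = 0.057256×4.1²/2.8 = 0.3437 years.

t ≈ 0.344 years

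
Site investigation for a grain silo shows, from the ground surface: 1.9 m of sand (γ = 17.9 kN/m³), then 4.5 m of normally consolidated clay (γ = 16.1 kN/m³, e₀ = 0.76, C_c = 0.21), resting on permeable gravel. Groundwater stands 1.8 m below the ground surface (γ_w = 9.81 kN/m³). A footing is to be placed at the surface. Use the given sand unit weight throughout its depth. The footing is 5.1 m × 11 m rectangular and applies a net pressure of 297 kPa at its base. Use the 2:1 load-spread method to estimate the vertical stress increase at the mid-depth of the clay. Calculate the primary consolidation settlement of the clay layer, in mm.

S_c ≈ 293 mm

Mid-depth of clay below the ground surface: z = 1.9 + 4.5/2 = 4.15 m.
Total vertical stress at mid-clay: σ_v = 17.9×1.9 + 16.1×2.25 = 70.235 kPa.
Pore pressure: u = 9.81×(4.15 − 1.8) = 23.054 kPa.
Initial effective stress: σ'_0 = σ_v − u = 70.235 − 23.054 = 47.181 kPa.
Stress increase at mid-clay by the 2:1 spreading method:
Δσ = qBL/((B+z)(L+z)) = 297×5.1×11/((5.1+4.15)(11+4.15)) = 118.9 kPa
Final effective stress: σ'_f = σ'_0 + Δσ = 47.181 + 118.9 = 166.08 kPa.
Normally consolidated clay, so the full stress increment lies on the virgin compression line:
S_c = C_c·H/(1+e₀)·log₁₀(σ'_f/σ'_0) = 0.21×4.5/(1+0.76)×log₁₀(166.08/47.181)
    = 0.53693 × 0.54655 = 0.2935 m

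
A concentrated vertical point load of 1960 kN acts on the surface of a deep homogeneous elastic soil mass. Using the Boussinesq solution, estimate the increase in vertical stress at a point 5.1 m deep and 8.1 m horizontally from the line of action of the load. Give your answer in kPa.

Boussinesq vertical stress below a point load on an elastic half-space:
Δσ_z = 3P/(2πz²) · [1 + (r/z)²]^(−5/2)
r/z = 8.1/5.1 = 1.5882; [1+(r/z)²]^(−5/2) = 0.042941.
Δσ_z = 3×1960/(2π×5.1²) × 0.042941 = 35.98 × 0.042941 = 1.545 kPa

Δσ_z ≈ 1.55 kPa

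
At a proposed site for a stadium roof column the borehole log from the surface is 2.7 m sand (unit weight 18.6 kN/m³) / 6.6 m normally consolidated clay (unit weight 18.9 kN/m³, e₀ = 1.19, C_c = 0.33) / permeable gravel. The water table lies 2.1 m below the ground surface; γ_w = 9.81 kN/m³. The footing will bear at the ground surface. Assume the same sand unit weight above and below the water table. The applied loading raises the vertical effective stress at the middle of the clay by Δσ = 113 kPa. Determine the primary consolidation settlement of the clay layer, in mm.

Mid-depth of clay below the ground surface: z = 2.7 + 6.6/2 = 6 m.
Total vertical stress at mid-clay: σ_v = 18.6×2.7 + 18.9×3.3 = 112.59 kPa.
Pore pressure: u = 9.81×(6 − 2.1) = 38.259 kPa.
Initial effective stress: σ'_0 = σ_v − u = 112.59 − 38.259 = 74.331 kPa.
Final effective stress: σ'_f = σ'_0 + Δσ = 74.331 + 113 = 187.33 kPa.
Normally consolidated clay, so the full stress increment lies on the virgin compression line:
S_c = C_c·H/(1+e₀)·log₁₀(σ'_f/σ'_0) = 0.33×6.6/(1+1.19)×log₁₀(187.33/74.331)
    = 0.99452 × 0.40144 = 0.3992 m

S_c ≈ 399 mm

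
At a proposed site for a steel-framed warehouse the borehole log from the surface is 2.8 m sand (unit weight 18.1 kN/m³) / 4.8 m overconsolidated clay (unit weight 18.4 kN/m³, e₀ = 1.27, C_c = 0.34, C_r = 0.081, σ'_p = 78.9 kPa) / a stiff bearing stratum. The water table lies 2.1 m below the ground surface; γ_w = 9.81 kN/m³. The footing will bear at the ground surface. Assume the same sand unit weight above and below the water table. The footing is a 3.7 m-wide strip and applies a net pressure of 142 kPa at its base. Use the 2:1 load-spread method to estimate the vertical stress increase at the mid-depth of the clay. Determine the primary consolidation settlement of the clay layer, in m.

Mid-depth of clay below the ground surface: z = 2.8 + 4.8/2 = 5.2 m.
Total vertical stress at mid-clay: σ_v = 18.1×2.8 + 18.4×2.4 = 94.84 kPa.
Pore pressure: u = 9.81×(5.2 − 2.1) = 30.411 kPa.
Initial effective stress: σ'_0 = σ_v − u = 94.84 − 30.411 = 64.429 kPa.
Stress increase at mid-clay by the 2:1 spreading method:
Δσ = qB/(B+z) = 142×3.7/(3.7+5.2) = 59.034 kPa
Final effective stress: σ'_f = 64.429 + 59.034 = 123.46 kPa.
σ'_f = 123.46 > σ'_p = 78.9 kPa, so the stress path crosses the preconsolidation pressure — recompression up to σ'_p, then virgin compression beyond:
S_c = H/(1+e₀)·[C_r·log₁₀(σ'_p/σ'_0) + C_c·log₁₀(σ'_f/σ'_p)]
    = 4.8/2.27 × [0.081×log₁₀(78.9/64.429) + 0.34×log₁₀(123.46/78.9)]
    = 2.1145 × [0.0071276 + 0.066113] = 0.1549 m

S_c ≈ 0.155 m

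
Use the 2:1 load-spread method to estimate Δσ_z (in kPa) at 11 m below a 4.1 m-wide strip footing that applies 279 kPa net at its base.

By the 2:1 method the load spreads at 1 horizontal : 2 vertical, so at depth z the loaded area has grown by z in each plan dimension:
Δσ = qB/(B+z) = 279×4.1/(4.1+11) = 75.755 kPa

Δσ_z ≈ 75.8 kPa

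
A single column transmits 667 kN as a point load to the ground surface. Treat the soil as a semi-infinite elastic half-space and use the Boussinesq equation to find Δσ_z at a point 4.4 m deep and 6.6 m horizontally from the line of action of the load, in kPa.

Δσ_z ≈ 0.864 kPa

Boussinesq vertical stress below a point load on an elastic half-space:
Δσ_z = 3P/(2πz²) · [1 + (r/z)²]^(−5/2)
r/z = 6.6/4.4 = 1.5; [1+(r/z)²]^(−5/2) = 0.052516.
Δσ_z = 3×667/(2π×4.4²) × 0.052516 = 16.45 × 0.052516 = 0.8639 kPa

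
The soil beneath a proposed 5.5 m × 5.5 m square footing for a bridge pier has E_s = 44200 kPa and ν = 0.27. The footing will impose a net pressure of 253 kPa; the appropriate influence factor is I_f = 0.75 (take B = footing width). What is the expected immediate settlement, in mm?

S_e ≈ 21.9 mm

Immediate (elastic) settlement: S_e = q·B·(1−ν²)/E_s · I_f.
S_e = 253 × 5.5 × (1 − 0.27²) / 44200 × 0.75
    = 253 × 5.5 × 0.9271 / 44200 × 0.75
    = 0.02189 m = 21.89 mm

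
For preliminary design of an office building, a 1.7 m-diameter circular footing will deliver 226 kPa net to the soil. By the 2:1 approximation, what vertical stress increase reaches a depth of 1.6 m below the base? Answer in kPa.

Δσ_z ≈ 60 kPa

By the 2:1 method the load spreads at 1 horizontal : 2 vertical, so at depth z the loaded area has grown by z in each plan dimension:
Δσ ≈ qD²/(D+z)² = 226×1.7²/(1.7+1.6)² = 59.976 kPa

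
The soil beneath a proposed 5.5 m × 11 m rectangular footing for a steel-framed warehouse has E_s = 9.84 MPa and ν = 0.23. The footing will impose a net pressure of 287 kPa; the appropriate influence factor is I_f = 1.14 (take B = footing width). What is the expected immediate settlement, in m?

Immediate (elastic) settlement: S_e = q·B·(1−ν²)/E_s · I_f.
E_s = 9.84 MPa = 9840 kPa.
S_e = 287 × 5.5 × (1 − 0.23²) / 9840 × 1.14
    = 287 × 5.5 × 0.9471 / 9840 × 1.14
    = 0.1732 m

S_e ≈ 0.173 m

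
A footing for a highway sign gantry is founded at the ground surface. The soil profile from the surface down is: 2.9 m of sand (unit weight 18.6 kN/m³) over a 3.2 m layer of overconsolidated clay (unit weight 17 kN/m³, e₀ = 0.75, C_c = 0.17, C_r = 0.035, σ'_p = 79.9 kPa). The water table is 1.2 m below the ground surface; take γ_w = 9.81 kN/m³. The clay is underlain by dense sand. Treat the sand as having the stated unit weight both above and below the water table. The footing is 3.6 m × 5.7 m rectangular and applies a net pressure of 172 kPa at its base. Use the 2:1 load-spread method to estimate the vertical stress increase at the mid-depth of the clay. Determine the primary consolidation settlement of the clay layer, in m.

Mid-depth of clay below the ground surface: z = 2.9 + 3.2/2 = 4.5 m.
Total vertical stress at mid-clay: σ_v = 18.6×2.9 + 17×1.6 = 81.14 kPa.
Pore pressure: u = 9.81×(4.5 − 1.2) = 32.373 kPa.
Initial effective stress: σ'_0 = σ_v − u = 81.14 − 32.373 = 48.767 kPa.
Stress increase at mid-clay by the 2:1 spreading method:
Δσ = qBL/((B+z)(L+z)) = 172×3.6×5.7/((3.6+4.5)(5.7+4.5)) = 42.719 kPa
Final effective stress: σ'_f = 48.767 + 42.719 = 91.486 kPa.
σ'_f = 91.486 > σ'_p = 79.9 kPa, so the stress path crosses the preconsolidation pressure — recompression up to σ'_p, then virgin compression beyond:
S_c = H/(1+e₀)·[C_r·log₁₀(σ'_p/σ'_0) + C_c·log₁₀(σ'_f/σ'_p)]
    = 3.2/1.75 × [0.035×log₁₀(79.9/48.767) + 0.17×log₁₀(91.486/79.9)]
    = 1.8286 × [0.0075047 + 0.0099973] = 0.032 m

S_c ≈ 0.032 m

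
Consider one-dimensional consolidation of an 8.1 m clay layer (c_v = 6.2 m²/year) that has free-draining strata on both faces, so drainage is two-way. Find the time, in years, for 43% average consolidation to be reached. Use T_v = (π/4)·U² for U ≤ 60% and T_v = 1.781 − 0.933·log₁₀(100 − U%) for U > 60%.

Drainage path length: H_d = H/2 = 4.05 m (double drainage).
U ≤ 60%: T_v = (π/4)·U² = (π/4)×0.43² = 0.14522.
t = T_v·H_d²/c_v = 0.14522×4.05²/6.2 = 0.3842 years.

t ≈ 0.384 years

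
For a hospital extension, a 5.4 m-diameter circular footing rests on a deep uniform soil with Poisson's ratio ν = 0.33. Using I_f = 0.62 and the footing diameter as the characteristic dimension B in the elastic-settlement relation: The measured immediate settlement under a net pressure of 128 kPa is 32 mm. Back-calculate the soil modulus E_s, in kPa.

E_s ≈ 11900 kPa

S_e = q·B·(1−ν²)/E_s · I_f  ⇒  E_s = q·B·(1−ν²)·I_f / S_e.
E_s = 128 × 5.4 × 0.8911 × 0.62 / 0.032 = 11930 kPa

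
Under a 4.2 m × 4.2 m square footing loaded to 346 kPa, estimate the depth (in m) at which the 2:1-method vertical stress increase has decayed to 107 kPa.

2:1 spreading — at depth z the loaded area has grown by z in each plan dimension:
qB²/(B+z)² = Δσ_z ⇒ z = B(√(q/Δσ_z) − 1) = 4.2×(√(346/107) − 1) = 3.353 m

z ≈ 3.35 m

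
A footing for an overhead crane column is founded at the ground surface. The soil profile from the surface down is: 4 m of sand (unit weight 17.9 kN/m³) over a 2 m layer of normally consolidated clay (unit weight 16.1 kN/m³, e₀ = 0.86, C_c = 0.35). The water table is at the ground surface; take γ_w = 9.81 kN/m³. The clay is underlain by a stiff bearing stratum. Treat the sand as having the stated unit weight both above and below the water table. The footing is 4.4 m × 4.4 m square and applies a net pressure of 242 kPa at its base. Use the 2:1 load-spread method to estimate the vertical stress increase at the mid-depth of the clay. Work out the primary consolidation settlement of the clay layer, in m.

S_c ≈ 0.141 m

Mid-depth of clay below the ground surface: z = 4 + 2/2 = 5 m.
Total vertical stress at mid-clay: σ_v = 17.9×4 + 16.1×1 = 87.7 kPa.
Pore pressure: u = 9.81×(5 − 0) = 49.05 kPa.
Initial effective stress: σ'_0 = σ_v − u = 87.7 − 49.05 = 38.65 kPa.
Stress increase at mid-clay by the 2:1 spreading method:
Δσ = qBL/((B+z)(L+z)) = 242×4.4×4.4/((4.4+5)(4.4+5)) = 53.023 kPa
Final effective stress: σ'_f = σ'_0 + Δσ = 38.65 + 53.023 = 91.673 kPa.
Normally consolidated clay, so the full stress increment lies on the virgin compression line:
S_c = C_c·H/(1+e₀)·log₁₀(σ'_f/σ'_0) = 0.35×2/(1+0.86)×log₁₀(91.673/38.65)
    = 0.37634 × 0.37509 = 0.1412 m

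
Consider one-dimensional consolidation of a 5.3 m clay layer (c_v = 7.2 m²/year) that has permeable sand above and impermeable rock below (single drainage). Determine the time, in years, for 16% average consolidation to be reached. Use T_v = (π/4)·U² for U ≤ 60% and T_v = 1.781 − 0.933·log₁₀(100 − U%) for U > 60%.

Drainage path length: H_d = H = 5.3 m (single drainage).
U ≤ 60%: T_v = (π/4)·U² = (π/4)×0.16² = 0.020106.
t = T_v·H_d²/c_v = 0.020106×5.3²/7.2 = 0.07844 years.

t ≈ 0.0784 years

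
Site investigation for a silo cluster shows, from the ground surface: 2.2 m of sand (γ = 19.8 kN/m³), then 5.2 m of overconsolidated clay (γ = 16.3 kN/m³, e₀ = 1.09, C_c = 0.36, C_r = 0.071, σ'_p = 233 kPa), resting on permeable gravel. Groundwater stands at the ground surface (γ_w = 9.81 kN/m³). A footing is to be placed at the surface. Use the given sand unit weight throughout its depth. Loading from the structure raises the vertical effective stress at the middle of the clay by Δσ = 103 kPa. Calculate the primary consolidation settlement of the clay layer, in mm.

S_c ≈ 99.4 mm

Mid-depth of clay below the ground surface: z = 2.2 + 5.2/2 = 4.8 m.
Total vertical stress at mid-clay: σ_v = 19.8×2.2 + 16.3×2.6 = 85.94 kPa.
Pore pressure: u = 9.81×(4.8 − 0) = 47.088 kPa.
Initial effective stress: σ'_0 = σ_v − u = 85.94 − 47.088 = 38.852 kPa.
Final effective stress: σ'_f = 38.852 + 103 = 141.85 kPa.
σ'_f = 141.85 ≤ σ'_p = 233 kPa, so the clay remains overconsolidated and only the recompression index applies:
S_c = C_r·H/(1+e₀)·log₁₀(σ'_f/σ'_0) = 0.071×5.2/2.09×log₁₀(141.85/38.852)
    = 0.17665 × 0.56242 = 0.09935 m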